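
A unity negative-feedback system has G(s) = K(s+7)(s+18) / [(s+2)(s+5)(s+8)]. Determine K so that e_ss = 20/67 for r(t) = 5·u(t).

G(s) has no factors of s in the denominator, so the system is type 0.
K_p = lim_{s→0} G(s) = K·7·18 / (2·5·8) = 1.575·K.
e_ss = 5/(1 + K_p) = 20/67 ⇒ 1 + 1.575·K = 16.75 ⇒ K = 10.

10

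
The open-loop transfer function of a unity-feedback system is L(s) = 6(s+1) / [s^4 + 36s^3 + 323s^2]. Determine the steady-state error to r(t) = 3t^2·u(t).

323

Factoring s^2 from the denominator leaves a polynomial with constant term 323, so the system is type 2.
K_a = lim_{s→0} s^2·L(s) = 6·1 / 323 = 6/323.
r(t) = 3t^2 gives R(s) = 6/s^3.
e_ss = 6/K_a = 6/(6/323) = 323.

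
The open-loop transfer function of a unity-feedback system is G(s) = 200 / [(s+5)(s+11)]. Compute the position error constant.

40/11

G(s) has no factors of s in the denominator, so the system is type 0.
K_p = lim_{s→0} G(s) = 200 / (5·11) = 40/11.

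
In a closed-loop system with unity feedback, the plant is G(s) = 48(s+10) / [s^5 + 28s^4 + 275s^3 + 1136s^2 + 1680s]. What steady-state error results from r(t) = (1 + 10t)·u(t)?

Lowest-order denominator term is 1680s, so the open loop has 1 pole at the origin → type 1 system. Treating each term separately:
  • 1: tracked with zero error.
  • 10t: e_ss = 10/K_v with K_v=2/7 → 35.
Total e_ss = 35.

35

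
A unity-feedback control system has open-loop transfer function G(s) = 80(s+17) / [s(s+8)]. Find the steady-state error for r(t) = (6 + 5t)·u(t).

1/34

One free integrator in G(s): this is a type 1 system. Taking each input component in turn:
  • 6: tracked with zero error.
  • 5t: e_ss = 5/K_v with K_v=170 → 1/34.
Total e_ss = 1/34.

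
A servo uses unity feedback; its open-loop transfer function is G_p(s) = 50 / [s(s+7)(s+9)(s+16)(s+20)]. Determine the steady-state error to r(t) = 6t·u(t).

One free integrator in G_p(s): this is a type 1 system.
K_v = lim_{s→0} s·G_p(s) = 50 / (7·9·16·20) = 5/2016.
e_ss = 6/K_v = 6/(5/2016) = 2419.2.

2419.2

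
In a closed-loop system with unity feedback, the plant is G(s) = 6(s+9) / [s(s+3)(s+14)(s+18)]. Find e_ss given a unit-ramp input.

The open loop has one pole at the origin → type 1 system.
K_v = lim_{s→0} s·G(s) = 6·9 / (3·14·18) = 1/14.
e_ss = 1/K_v = 1/(1/14) = 14.

14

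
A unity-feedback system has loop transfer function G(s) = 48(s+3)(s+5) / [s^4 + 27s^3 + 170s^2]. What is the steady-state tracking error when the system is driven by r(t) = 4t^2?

17/9

The denominator has no term below 170s^2 — 2 poles at s=0, type 2.
K_a = lim_{s→0} s^2·G(s) = 48·3·5 / 170 = 72/17.
r(t) = 4t^2 gives R(s) = 8/s^3.
e_ss = 8/K_a = 8/(72/17) = 17/9.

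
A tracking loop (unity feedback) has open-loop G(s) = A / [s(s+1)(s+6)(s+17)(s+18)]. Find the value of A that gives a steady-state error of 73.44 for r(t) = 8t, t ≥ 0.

200

System type = 1 (one pole at s=0).
K_v = lim_{s→0} s·G(s) = A / (1·6·17·18) = (1/1836)·A.
e_ss = 8/K_v = 73.44 ⇒ K_v = 50/459 ⇒ A = (50/459)/(1/1836) = 200.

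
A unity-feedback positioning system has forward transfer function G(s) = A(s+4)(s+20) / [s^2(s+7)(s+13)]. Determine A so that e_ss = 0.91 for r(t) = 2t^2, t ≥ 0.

5

Two free integrators in G(s): this is a type 2 system.
K_a = lim_{s→0} s^2·G(s) = A·4·20 / (7·13) = (80/91)·A.
e_ss = 4/K_a = 0.91 ⇒ K_a = 400/91 ⇒ A = (400/91)/(80/91) = 5.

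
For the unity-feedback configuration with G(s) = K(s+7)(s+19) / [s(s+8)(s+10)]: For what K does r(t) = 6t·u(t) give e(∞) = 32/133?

15

G(s) has one factor of s in the denominator, so the system is type 1.
K_v = lim_{s→0} s·G(s) = K·7·19 / (8·10) = 1.6625·K.
e_ss = 6/K_v = 32/133 ⇒ K_v = 24.9375 ⇒ K = 24.9375/1.6625 = 15.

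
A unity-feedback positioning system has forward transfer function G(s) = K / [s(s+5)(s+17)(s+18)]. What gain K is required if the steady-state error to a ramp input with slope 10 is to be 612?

25

One free integrator in G(s): this is a type 1 system.
K_v = lim_{s→0} s·G(s) = K / (5·17·18) = (1/1530)·K.
e_ss = 10/K_v = 612 ⇒ K_v = 5/306 ⇒ K = (5/306)/(1/1530) = 25.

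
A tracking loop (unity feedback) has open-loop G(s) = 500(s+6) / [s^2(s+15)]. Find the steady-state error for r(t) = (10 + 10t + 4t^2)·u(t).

0.04

System type = 2 (two poles at s=0). Treating each term separately:
  • 10: tracked with zero error.
  • 10t: tracked with zero error.
  • 4t^2: e_ss = 8/K_a with K_a=200 → 0.04.
Total e_ss = 0.04.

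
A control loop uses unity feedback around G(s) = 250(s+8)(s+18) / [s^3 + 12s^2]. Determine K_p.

infinity

K_p = lim_{s→0} G(s); with 2 poles at the origin the limit diverges, so K_p = ∞.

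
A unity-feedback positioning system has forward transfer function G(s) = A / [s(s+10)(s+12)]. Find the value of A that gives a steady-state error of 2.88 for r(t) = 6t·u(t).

System type = 1 (one pole at s=0).
K_v = lim_{s→0} s·G(s) = A / (10·12) = (1/120)·A.
e_ss = 6/K_v = 2.88 ⇒ K_v = 25/12 ⇒ A = (25/12)/(1/120) = 250.

250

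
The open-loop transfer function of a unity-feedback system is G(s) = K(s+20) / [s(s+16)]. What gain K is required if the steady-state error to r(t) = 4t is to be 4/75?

60

The open loop has one pole at the origin → type 1 system.
K_v = lim_{s→0} s·G(s) = K·20 / (16) = 1.25·K.
e_ss = 4/K_v = 4/75 ⇒ K_v = 75 ⇒ K = 75/1.25 = 60.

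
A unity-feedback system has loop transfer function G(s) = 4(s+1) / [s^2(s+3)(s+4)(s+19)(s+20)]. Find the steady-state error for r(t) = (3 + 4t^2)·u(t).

9120

Two free integrators in G(s): this is a type 2 system. Treating each term separately:
  • 3: tracked with zero error.
  • 4t^2: e_ss = 8/K_a with K_a=1/1140 → 9120.
Total e_ss = 9120.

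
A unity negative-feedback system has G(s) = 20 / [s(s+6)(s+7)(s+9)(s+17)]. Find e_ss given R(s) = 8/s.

One free integrator in G(s): this is a type 1 system.
K_p = ∞ for a type-1 system; e_ss to a step is zero.

0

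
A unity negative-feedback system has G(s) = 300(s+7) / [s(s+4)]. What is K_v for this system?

525

One free integrator in G(s): this is a type 1 system.
K_v = lim_{s→0} s·G(s) = 300·7 / (4) = 525.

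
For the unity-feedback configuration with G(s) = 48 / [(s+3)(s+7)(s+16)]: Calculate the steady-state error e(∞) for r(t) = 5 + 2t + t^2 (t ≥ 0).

infinity

System type = 0 (no poles at s=0). By superposition:
  • 5: e_ss = 5/(1+K_p) with K_p=1/7 → 4.375.
  • 2t: a type-0 system cannot track it, e_ss → ∞.
  • t^2: a type-0 system cannot track it, e_ss → ∞.
The unbounded component dominates.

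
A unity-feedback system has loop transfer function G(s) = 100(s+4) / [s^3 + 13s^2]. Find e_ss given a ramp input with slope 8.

Lowest-order denominator term is 13s^2, so the open loop has 2 poles at the origin → type 2 system.
A type-2 system has K_v = ∞, so it tracks a ramp input with zero steady-state error.

0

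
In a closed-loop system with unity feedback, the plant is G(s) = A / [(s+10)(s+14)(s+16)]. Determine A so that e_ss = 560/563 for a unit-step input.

12

System type = 0 (no poles at s=0).
K_p = lim_{s→0} G(s) = A / (10·14·16) = (1/2240)·A.
e_ss = 1/(1 + K_p) = 560/563 ⇒ 1 + (1/2240)·A = 563/560 ⇒ A = 12.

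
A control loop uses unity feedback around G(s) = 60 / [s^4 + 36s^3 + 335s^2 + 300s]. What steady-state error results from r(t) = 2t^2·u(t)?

Lowest-order denominator term is 300s, so the open loop has 1 pole at the origin → type 1 system.
For a type-1 system K_a = 0, so e_ss to a parabolic input is unbounded.

infinity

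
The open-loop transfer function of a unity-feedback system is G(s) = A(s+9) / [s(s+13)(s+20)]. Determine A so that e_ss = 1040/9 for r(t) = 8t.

System type = 1 (one pole at s=0).
K_v = lim_{s→0} s·G(s) = A·9 / (13·20) = (9/260)·A.
e_ss = 8/K_v = 1040/9 ⇒ K_v = 9/130 ⇒ A = (9/130)/(9/260) = 2.

2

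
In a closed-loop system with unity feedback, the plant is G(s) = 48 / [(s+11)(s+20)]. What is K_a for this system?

System type = 0 (no poles at s=0).
K_a = lim_{s→0} s^2·G(s) = 0 (the extra factor of s kills the finite limit).

0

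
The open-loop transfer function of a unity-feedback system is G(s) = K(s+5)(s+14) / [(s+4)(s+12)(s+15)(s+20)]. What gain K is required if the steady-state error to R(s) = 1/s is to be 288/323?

No free integrators in G(s): this is a type 0 system.
K_p = lim_{s→0} G(s) = K·5·14 / (4·12·15·20) = (7/1440)·K.
e_ss = 1/(1 + K_p) = 288/323 ⇒ 1 + (7/1440)·K = 323/288 ⇒ K = 25.

25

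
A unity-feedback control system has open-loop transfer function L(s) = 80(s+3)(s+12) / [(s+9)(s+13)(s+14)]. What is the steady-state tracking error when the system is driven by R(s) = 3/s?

No free integrators in L(s): this is a type 0 system.
K_p = lim_{s→0} L(s) = 80·3·12 / (9·13·14) = 160/91.
e_ss = 3/(1 + K_p) = 3/(251/91) = 273/251.

273/251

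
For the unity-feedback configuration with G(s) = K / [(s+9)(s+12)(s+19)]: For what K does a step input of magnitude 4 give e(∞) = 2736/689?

15

System type = 0 (no poles at s=0).
K_p = lim_{s→0} G(s) = K / (9·12·19) = (1/2052)·K.
e_ss = 4/(1 + K_p) = 2736/689 ⇒ 1 + (1/2052)·K = 689/684 ⇒ K = 15.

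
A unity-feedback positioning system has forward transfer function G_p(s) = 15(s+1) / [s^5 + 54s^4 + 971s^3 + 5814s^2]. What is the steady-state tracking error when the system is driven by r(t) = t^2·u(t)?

775.2

Lowest-order denominator term is 5814s^2, so the open loop has 2 poles at the origin → type 2 system.
K_a = lim_{s→0} s^2·G_p(s) = 15·1 / 5814 = 5/1938.
r(t) = t^2 gives R(s) = 2/s^3.
e_ss = 2/K_a = 2/(5/1938) = 775.2.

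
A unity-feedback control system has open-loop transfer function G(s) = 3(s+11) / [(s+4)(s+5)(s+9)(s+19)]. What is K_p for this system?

The open loop has no poles at the origin → type 0 system.
K_p = lim_{s→0} G(s) = 3·11 / (4·5·9·19) = 11/1140.

11/1140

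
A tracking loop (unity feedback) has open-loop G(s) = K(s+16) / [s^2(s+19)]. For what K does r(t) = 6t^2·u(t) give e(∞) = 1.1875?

12

The open loop has two poles at the origin → type 2 system.
K_a = lim_{s→0} s^2·G(s) = K·16 / (19) = (16/19)·K.
e_ss = 12/K_a = 1.1875 ⇒ K_a = 192/19 ⇒ K = (192/19)/(16/19) = 12.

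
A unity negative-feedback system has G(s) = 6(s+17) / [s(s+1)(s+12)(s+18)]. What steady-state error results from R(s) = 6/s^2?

216/17

The open loop has one pole at the origin → type 1 system.
K_v = lim_{s→0} s·G(s) = 6·17 / (1·12·18) = 17/36.
e_ss = 6/K_v = 6/(17/36) = 216/17.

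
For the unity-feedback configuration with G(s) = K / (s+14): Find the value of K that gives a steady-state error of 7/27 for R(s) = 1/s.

40

The open loop has no poles at the origin → type 0 system.
K_p = lim_{s→0} G(s) = K / (14) = (1/14)·K.
e_ss = 1/(1 + K_p) = 7/27 ⇒ 1 + (1/14)·K = 27/7 ⇒ K = 40.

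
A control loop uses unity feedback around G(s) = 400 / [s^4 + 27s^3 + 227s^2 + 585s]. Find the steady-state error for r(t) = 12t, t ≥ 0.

17.55

Factoring s from the denominator leaves a polynomial with constant term 585, so the system is type 1.
K_v = lim_{s→0} s·G(s) = 400 / 585 = 80/117.
e_ss = 12/K_v = 12/(80/117) = 17.55.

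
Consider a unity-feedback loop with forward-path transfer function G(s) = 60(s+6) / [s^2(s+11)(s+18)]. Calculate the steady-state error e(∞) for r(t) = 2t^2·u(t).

Two free integrators in G(s): this is a type 2 system.
K_a = lim_{s→0} s^2·G(s) = 60·6 / (11·18) = 20/11.
r(t) = 2t^2 gives R(s) = 4/s^3.
e_ss = 4/K_a = 4/(20/11) = 2.2.

2.2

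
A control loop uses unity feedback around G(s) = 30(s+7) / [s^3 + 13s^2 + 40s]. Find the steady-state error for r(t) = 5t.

The denominator has no term below 40s — 1 pole at s=0, type 1.
K_v = lim_{s→0} s·G(s) = 30·7 / 40 = 5.25.
e_ss = 5/K_v = 5/5.25 = 20/21.

20/21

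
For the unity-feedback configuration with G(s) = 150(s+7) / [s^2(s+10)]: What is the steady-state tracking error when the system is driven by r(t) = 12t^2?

G(s) has two factors of s in the denominator, so the system is type 2.
K_a = lim_{s→0} s^2·G(s) = 150·7 / (10) = 105.
r(t) = 12t^2 gives R(s) = 24/s^3.
e_ss = 24/K_a = 24/105 = 8/35.

8/35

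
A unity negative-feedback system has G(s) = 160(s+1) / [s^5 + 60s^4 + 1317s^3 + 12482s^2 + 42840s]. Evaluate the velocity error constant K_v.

4/1071

Lowest-order denominator term is 42840s, so the open loop has 1 pole at the origin → type 1 system.
K_v = lim_{s→0} s·G(s) = 160·1 / 42840 = 4/1071.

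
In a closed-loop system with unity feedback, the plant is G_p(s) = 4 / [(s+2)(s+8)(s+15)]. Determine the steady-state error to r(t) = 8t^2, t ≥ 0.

infinity

The open loop has no poles at the origin → type 0 system.
K_a = lim_{s→0} s^2·G_p(s) = 0; the steady-state error to this parabolic input grows without bound.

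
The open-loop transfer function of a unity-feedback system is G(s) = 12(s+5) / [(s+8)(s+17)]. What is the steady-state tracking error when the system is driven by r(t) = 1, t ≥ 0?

34/49

System type = 0 (no poles at s=0).
K_p = lim_{s→0} G(s) = 12·5 / (8·17) = 15/34.
e_ss = 1/(1 + K_p) = 1/(49/34) = 34/49.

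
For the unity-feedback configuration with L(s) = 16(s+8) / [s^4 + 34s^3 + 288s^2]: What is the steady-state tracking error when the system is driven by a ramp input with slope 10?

The denominator has no term below 288s^2 — 2 poles at s=0, type 2.
K_v = ∞ for a type-2 system; e_ss to a ramp is zero.

0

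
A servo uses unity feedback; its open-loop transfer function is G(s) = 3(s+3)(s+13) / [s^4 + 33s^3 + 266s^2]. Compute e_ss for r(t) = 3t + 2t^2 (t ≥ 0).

1064/117

The denominator has no term below 266s^2 — 2 poles at s=0, type 2. Treating each term separately:
  • 3t: tracked with zero error.
  • 2t^2: e_ss = 4/K_a with K_a=117/266 → 1064/117.
Total e_ss = 1064/117.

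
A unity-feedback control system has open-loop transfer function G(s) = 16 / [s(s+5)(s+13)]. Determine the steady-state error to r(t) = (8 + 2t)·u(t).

8.125

The open loop has one pole at the origin → type 1 system. Treating each term separately:
  • 8: tracked with zero error.
  • 2t: e_ss = 2/K_v with K_v=16/65 → 8.125.
Total e_ss = 8.125.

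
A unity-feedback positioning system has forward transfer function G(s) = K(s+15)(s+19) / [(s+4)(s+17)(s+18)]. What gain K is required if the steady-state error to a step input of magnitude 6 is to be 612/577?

20

G(s) has no factors of s in the denominator, so the system is type 0.
K_p = lim_{s→0} G(s) = K·15·19 / (4·17·18) = (95/408)·K.
e_ss = 6/(1 + K_p) = 612/577 ⇒ 1 + (95/408)·K = 577/102 ⇒ K = 20.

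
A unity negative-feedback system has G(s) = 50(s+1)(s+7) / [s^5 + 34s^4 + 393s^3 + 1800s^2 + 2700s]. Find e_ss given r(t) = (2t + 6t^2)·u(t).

infinity

Factoring s from the denominator leaves a polynomial with constant term 2700, so the system is type 1. Taking each input component in turn:
  • 2t: e_ss = 2/K_v with K_v=7/54 → 108/7.
  • 6t^2: a type-1 system cannot track it, e_ss → ∞.
The unbounded component dominates.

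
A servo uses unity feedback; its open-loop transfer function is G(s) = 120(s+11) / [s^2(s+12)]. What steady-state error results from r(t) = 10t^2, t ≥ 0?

G(s) has two factors of s in the denominator, so the system is type 2.
K_a = lim_{s→0} s^2·G(s) = 120·11 / (12) = 110.
r(t) = 10t^2 gives R(s) = 20/s^3.
e_ss = 20/K_a = 20/110 = 2/11.

2/11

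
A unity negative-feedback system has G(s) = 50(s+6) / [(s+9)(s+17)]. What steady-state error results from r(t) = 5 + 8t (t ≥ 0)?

infinity

System type = 0 (no poles at s=0). Taking each input component in turn:
  • 5: e_ss = 5/(1+K_p) with K_p=100/51 → 255/151.
  • 8t: a type-0 system cannot track it, e_ss → ∞.
The unbounded component dominates.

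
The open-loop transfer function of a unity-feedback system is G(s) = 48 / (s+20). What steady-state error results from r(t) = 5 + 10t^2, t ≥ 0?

infinity

System type = 0 (no poles at s=0). By superposition:
  • 5: e_ss = 5/(1+K_p) with K_p=2.4 → 25/17.
  • 10t^2: a type-0 system cannot track it, e_ss → ∞.
The unbounded component dominates.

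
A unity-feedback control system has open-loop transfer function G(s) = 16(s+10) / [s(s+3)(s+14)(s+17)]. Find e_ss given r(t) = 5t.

System type = 1 (one pole at s=0).
K_v = lim_{s→0} s·G(s) = 16·10 / (3·14·17) = 80/357.
e_ss = 5/K_v = 5/(80/357) = 22.3125.

22.3125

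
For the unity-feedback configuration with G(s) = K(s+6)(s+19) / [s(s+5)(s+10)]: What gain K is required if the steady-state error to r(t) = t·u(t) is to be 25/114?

2

G(s) has one factor of s in the denominator, so the system is type 1.
K_v = lim_{s→0} s·G(s) = K·6·19 / (5·10) = 2.28·K.
e_ss = 1/K_v = 25/114 ⇒ K_v = 4.56 ⇒ K = 4.56/2.28 = 2.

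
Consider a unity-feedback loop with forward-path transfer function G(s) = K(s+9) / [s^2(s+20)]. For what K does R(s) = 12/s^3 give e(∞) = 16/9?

15

System type = 2 (two poles at s=0).
K_a = lim_{s→0} s^2·G(s) = K·9 / (20) = 0.45·K.
e_ss = 12/K_a = 16/9 ⇒ K_a = 6.75 ⇒ K = 6.75/0.45 = 15.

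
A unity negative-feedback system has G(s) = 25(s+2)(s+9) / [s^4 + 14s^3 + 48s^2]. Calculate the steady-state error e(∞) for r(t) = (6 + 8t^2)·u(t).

Factoring s^2 from the denominator leaves a polynomial with constant term 48, so the system is type 2. By superposition:
  • 6: tracked with zero error.
  • 8t^2: e_ss = 16/K_a with K_a=9.375 → 128/75.
Total e_ss = 128/75.

128/75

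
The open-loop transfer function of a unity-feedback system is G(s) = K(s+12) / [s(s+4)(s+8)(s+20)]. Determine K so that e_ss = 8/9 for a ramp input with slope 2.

One free integrator in G(s): this is a type 1 system.
K_v = lim_{s→0} s·G(s) = K·12 / (4·8·20) = (3/160)·K.
e_ss = 2/K_v = 8/9 ⇒ K_v = 2.25 ⇒ K = 2.25/(3/160) = 120.

120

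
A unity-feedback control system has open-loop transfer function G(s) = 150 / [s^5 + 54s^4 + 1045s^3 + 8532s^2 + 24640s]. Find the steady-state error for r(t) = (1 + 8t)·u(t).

Lowest-order denominator term is 24640s, so the open loop has 1 pole at the origin → type 1 system. Treating each term separately:
  • 1: tracked with zero error.
  • 8t: e_ss = 8/K_v with K_v=15/2464 → 19712/15.
Total e_ss = 19712/15.

19712/15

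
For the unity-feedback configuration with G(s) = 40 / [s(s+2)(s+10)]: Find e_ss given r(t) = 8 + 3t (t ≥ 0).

The open loop has one pole at the origin → type 1 system. Treating each term separately:
  • 8: tracked with zero error.
  • 3t: e_ss = 3/K_v with K_v=2 → 1.5.
Total e_ss = 1.5.

1.5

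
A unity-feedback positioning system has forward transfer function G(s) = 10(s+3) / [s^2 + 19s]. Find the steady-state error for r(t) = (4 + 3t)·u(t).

Lowest-order denominator term is 19s, so the open loop has 1 pole at the origin → type 1 system. Taking each input component in turn:
  • 4: tracked with zero error.
  • 3t: e_ss = 3/K_v with K_v=30/19 → 1.9.
Total e_ss = 1.9.

1.9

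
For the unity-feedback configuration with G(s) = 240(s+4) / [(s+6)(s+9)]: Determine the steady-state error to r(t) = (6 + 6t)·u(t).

G(s) has no factors of s in the denominator, so the system is type 0. By superposition:
  • 6: e_ss = 6/(1+K_p) with K_p=160/9 → 54/169.
  • 6t: a type-0 system cannot track it, e_ss → ∞.
The unbounded component dominates.

infinity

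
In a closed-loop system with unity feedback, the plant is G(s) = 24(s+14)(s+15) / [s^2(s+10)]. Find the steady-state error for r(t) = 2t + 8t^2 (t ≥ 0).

Two free integrators in G(s): this is a type 2 system. Taking each input component in turn:
  • 2t: tracked with zero error.
  • 8t^2: e_ss = 16/K_a with K_a=504 → 2/63.
Total e_ss = 2/63.

2/63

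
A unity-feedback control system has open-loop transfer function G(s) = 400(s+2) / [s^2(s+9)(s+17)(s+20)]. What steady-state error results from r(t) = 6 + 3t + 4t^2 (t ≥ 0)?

The open loop has two poles at the origin → type 2 system. Taking each input component in turn:
  • 6: tracked with zero error.
  • 3t: tracked with zero error.
  • 4t^2: e_ss = 8/K_a with K_a=40/153 → 30.6.
Total e_ss = 30.6.

30.6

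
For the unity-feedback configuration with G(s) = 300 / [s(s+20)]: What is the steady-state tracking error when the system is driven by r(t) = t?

System type = 1 (one pole at s=0).
K_v = lim_{s→0} s·G(s) = 300 / (20) = 15.
e_ss = 1/K_v = 1/15.

1/15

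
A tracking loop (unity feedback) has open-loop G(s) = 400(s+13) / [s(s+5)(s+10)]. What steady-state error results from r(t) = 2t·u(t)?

System type = 1 (one pole at s=0).
K_v = lim_{s→0} s·G(s) = 400·13 / (5·10) = 104.
e_ss = 2/K_v = 2/104 = 1/52.

1/52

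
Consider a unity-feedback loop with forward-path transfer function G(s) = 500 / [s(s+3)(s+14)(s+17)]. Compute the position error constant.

K_p = lim_{s→0} G(s); with 1 pole at the origin the limit diverges, so K_p = ∞.

infinity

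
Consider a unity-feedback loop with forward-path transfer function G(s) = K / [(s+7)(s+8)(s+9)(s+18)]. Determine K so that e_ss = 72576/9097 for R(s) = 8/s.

G(s) has no factors of s in the denominator, so the system is type 0.
K_p = lim_{s→0} G(s) = K / (7·8·9·18) = (1/9072)·K.
e_ss = 8/(1 + K_p) = 72576/9097 ⇒ 1 + (1/9072)·K = 9097/9072 ⇒ K = 25.

25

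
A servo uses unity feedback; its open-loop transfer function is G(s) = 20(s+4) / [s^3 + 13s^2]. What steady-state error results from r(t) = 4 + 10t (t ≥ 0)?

0

Lowest-order denominator term is 13s^2, so the open loop has 2 poles at the origin → type 2 system. Taking each input component in turn:
  • 4: tracked with zero error.
  • 10t: tracked with zero error.
Total e_ss = 0.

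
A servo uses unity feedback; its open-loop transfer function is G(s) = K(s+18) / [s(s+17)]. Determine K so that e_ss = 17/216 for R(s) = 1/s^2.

12

One free integrator in G(s): this is a type 1 system.
K_v = lim_{s→0} s·G(s) = K·18 / (17) = (18/17)·K.
e_ss = 1/K_v = 17/216 ⇒ K_v = 216/17 ⇒ K = (216/17)/(18/17) = 12.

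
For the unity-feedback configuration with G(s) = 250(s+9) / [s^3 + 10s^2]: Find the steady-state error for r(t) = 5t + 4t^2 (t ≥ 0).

8/225

Factoring s^2 from the denominator leaves a polynomial with constant term 10, so the system is type 2. By superposition:
  • 5t: tracked with zero error.
  • 4t^2: e_ss = 8/K_a with K_a=225 → 8/225.
Total e_ss = 8/225.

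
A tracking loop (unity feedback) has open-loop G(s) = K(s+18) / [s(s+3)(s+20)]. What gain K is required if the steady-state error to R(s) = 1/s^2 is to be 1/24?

80

G(s) has one factor of s in the denominator, so the system is type 1.
K_v = lim_{s→0} s·G(s) = K·18 / (3·20) = 0.3·K.
e_ss = 1/K_v = 1/24 ⇒ K_v = 24 ⇒ K = 24/0.3 = 80.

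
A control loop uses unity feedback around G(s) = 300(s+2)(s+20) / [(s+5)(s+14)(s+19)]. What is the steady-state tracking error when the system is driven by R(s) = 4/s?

G(s) has no factors of s in the denominator, so the system is type 0.
K_p = lim_{s→0} G(s) = 300·2·20 / (5·14·19) = 1200/133.
e_ss = 4/(1 + K_p) = 4/(1333/133) = 532/1333.

532/1333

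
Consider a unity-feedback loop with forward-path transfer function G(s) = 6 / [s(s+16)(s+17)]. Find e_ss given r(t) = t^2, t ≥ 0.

The open loop has one pole at the origin → type 1 system.
K_a = lim_{s→0} s^2·G(s) = 0; the steady-state error to this parabolic input grows without bound.

infinity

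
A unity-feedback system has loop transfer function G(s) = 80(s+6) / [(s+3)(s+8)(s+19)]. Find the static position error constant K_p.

20/19

System type = 0 (no poles at s=0).
K_p = lim_{s→0} G(s) = 80·6 / (3·8·19) = 20/19.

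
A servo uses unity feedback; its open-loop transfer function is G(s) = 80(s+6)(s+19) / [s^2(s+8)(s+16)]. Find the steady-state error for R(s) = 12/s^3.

16/95

Two free integrators in G(s): this is a type 2 system.
K_a = lim_{s→0} s^2·G(s) = 80·6·19 / (8·16) = 71.25.
r(t) = 6t^2 gives R(s) = 12/s^3.
e_ss = 12/K_a = 12/71.25 = 16/95.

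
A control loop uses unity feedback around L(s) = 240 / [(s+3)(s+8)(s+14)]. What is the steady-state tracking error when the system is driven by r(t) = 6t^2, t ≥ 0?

infinity

The open loop has no poles at the origin → type 0 system.
For a type-0 system K_a = 0, so e_ss to a parabolic input is unbounded.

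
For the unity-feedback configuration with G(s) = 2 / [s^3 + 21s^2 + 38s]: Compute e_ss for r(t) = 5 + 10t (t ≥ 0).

Factoring s from the denominator leaves a polynomial with constant term 38, so the system is type 1. Treating each term separately:
  • 5: tracked with zero error.
  • 10t: e_ss = 10/K_v with K_v=1/19 → 190.
Total e_ss = 190.

190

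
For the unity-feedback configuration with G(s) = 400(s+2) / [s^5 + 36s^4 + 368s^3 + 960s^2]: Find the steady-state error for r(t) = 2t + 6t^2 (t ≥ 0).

14.4

Factoring s^2 from the denominator leaves a polynomial with constant term 960, so the system is type 2. By superposition:
  • 2t: tracked with zero error.
  • 6t^2: e_ss = 12/K_a with K_a=5/6 → 14.4.
Total e_ss = 14.4.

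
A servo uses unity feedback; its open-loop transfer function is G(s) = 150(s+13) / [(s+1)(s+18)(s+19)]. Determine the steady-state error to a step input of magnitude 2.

57/191

G(s) has no factors of s in the denominator, so the system is type 0.
K_p = lim_{s→0} G(s) = 150·13 / (1·18·19) = 325/57.
e_ss = 2/(1 + K_p) = 2/(382/57) = 57/191.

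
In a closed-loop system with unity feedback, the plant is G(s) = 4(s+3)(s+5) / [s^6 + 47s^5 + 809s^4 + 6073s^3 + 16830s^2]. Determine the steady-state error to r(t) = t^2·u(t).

561

Factoring s^2 from the denominator leaves a polynomial with constant term 16830, so the system is type 2.
K_a = lim_{s→0} s^2·G(s) = 4·3·5 / 16830 = 2/561.
r(t) = t^2 gives R(s) = 2/s^3.
e_ss = 2/K_a = 2/(2/561) = 561.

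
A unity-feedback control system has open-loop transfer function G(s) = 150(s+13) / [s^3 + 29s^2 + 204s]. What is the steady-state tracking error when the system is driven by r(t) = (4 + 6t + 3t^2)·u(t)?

The denominator has no term below 204s — 1 pole at s=0, type 1. By superposition:
  • 4: tracked with zero error.
  • 6t: e_ss = 6/K_v with K_v=325/34 → 204/325.
  • 3t^2: a type-1 system cannot track it, e_ss → ∞.
The unbounded component dominates.

infinity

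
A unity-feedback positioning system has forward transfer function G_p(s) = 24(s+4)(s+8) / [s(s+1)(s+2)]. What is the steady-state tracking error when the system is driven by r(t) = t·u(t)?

1/384

G_p(s) has one factor of s in the denominator, so the system is type 1.
K_v = lim_{s→0} s·G_p(s) = 24·4·8 / (1·2) = 384.
e_ss = 1/K_v = 1/384.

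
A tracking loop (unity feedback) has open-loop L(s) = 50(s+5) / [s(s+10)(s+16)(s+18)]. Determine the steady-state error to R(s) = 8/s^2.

L(s) has one factor of s in the denominator, so the system is type 1.
K_v = lim_{s→0} s·L(s) = 50·5 / (10·16·18) = 25/288.
e_ss = 8/K_v = 8/(25/288) = 92.16.

92.16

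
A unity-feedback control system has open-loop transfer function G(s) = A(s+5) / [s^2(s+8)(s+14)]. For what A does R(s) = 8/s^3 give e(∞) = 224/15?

System type = 2 (two poles at s=0).
K_a = lim_{s→0} s^2·G(s) = A·5 / (8·14) = (5/112)·A.
e_ss = 8/K_a = 224/15 ⇒ K_a = 15/28 ⇒ A = (15/28)/(5/112) = 12.

12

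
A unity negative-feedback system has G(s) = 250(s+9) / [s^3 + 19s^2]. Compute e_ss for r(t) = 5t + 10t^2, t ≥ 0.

Lowest-order denominator term is 19s^2, so the open loop has 2 poles at the origin → type 2 system. By superposition:
  • 5t: tracked with zero error.
  • 10t^2: e_ss = 20/K_a with K_a=2250/19 → 38/225.
Total e_ss = 38/225.

38/225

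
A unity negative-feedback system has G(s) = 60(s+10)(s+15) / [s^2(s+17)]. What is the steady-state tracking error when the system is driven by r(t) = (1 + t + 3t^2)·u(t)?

17/1500

Two free integrators in G(s): this is a type 2 system. Treating each term separately:
  • 1: tracked with zero error.
  • t: tracked with zero error.
  • 3t^2: e_ss = 6/K_a with K_a=9000/17 → 17/1500.
Total e_ss = 17/1500.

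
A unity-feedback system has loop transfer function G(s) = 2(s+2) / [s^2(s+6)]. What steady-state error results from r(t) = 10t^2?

30

System type = 2 (two poles at s=0).
K_a = lim_{s→0} s^2·G(s) = 2·2 / (6) = 2/3.
r(t) = 10t^2 gives R(s) = 20/s^3.
e_ss = 20/K_a = 20/(2/3) = 30.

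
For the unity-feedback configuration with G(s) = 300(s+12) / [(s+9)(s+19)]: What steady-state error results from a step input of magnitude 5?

The open loop has no poles at the origin → type 0 system.
K_p = lim_{s→0} G(s) = 300·12 / (9·19) = 400/19.
e_ss = 5/(1 + K_p) = 5/(419/19) = 95/419.

95/419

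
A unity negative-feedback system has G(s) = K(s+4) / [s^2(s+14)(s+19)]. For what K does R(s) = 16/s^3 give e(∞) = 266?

Two free integrators in G(s): this is a type 2 system.
K_a = lim_{s→0} s^2·G(s) = K·4 / (14·19) = (2/133)·K.
e_ss = 16/K_a = 266 ⇒ K_a = 8/133 ⇒ K = (8/133)/(2/133) = 4.

4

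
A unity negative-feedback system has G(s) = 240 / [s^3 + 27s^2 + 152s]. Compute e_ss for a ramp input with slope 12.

7.6

The denominator has no term below 152s — 1 pole at s=0, type 1.
K_v = lim_{s→0} s·G(s) = 240 / 152 = 30/19.
e_ss = 12/K_v = 12/(30/19) = 7.6.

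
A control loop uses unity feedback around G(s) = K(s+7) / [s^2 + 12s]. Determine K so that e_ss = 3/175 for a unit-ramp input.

Lowest-order denominator term is 12s, so the open loop has 1 pole at the origin → type 1 system.
K_v = lim_{s→0} s·G(s) = K·7 / 12 = (7/12)·K.
e_ss = 1/K_v = 3/175 ⇒ K_v = 175/3 ⇒ K = (175/3)/(7/12) = 100.

100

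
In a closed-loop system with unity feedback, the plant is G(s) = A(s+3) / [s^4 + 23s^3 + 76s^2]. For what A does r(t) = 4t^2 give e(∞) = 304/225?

150

Factoring s^2 from the denominator leaves a polynomial with constant term 76, so the system is type 2.
K_a = lim_{s→0} s^2·G(s) = A·3 / 76 = (3/76)·A.
e_ss = 8/K_a = 304/225 ⇒ K_a = 225/38 ⇒ A = (225/38)/(3/76) = 150.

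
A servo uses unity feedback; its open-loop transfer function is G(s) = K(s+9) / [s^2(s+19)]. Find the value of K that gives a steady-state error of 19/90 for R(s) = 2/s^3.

G(s) has two factors of s in the denominator, so the system is type 2.
K_a = lim_{s→0} s^2·G(s) = K·9 / (19) = (9/19)·K.
e_ss = 2/K_a = 19/90 ⇒ K_a = 180/19 ⇒ K = (180/19)/(9/19) = 20.

20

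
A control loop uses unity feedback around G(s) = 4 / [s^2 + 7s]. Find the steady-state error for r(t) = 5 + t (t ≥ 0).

1.75

Factoring s from the denominator leaves a polynomial with constant term 7, so the system is type 1. Taking each input component in turn:
  • 5: tracked with zero error.
  • t: e_ss = 1/K_v with K_v=4/7 → 1.75.
Total e_ss = 1.75.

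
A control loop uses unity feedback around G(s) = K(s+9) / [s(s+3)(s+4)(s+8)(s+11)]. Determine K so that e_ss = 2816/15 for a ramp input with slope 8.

5

G(s) has one factor of s in the denominator, so the system is type 1.
K_v = lim_{s→0} s·G(s) = K·9 / (3·4·8·11) = (3/352)·K.
e_ss = 8/K_v = 2816/15 ⇒ K_v = 15/352 ⇒ K = (15/352)/(3/352) = 5.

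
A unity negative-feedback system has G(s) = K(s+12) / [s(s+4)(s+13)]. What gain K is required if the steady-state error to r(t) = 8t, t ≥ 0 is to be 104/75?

System type = 1 (one pole at s=0).
K_v = lim_{s→0} s·G(s) = K·12 / (4·13) = (3/13)·K.
e_ss = 8/K_v = 104/75 ⇒ K_v = 75/13 ⇒ K = (75/13)/(3/13) = 25.

25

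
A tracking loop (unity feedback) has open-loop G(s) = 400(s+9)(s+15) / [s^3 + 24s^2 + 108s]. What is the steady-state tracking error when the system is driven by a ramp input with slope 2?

0.004

Factoring s from the denominator leaves a polynomial with constant term 108, so the system is type 1.
K_v = lim_{s→0} s·G(s) = 400·9·15 / 108 = 500.
e_ss = 2/K_v = 2/500 = 0.004.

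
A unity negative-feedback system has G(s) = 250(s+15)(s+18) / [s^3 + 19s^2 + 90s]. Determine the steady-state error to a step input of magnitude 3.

0

The denominator has no term below 90s — 1 pole at s=0, type 1.
A type-1 system has K_p = ∞, so it tracks a step input with zero steady-state error.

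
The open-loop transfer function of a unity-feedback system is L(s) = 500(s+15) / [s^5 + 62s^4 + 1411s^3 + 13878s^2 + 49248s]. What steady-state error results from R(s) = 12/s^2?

The denominator has no term below 49248s — 1 pole at s=0, type 1.
K_v = lim_{s→0} s·L(s) = 500·15 / 49248 = 625/4104.
e_ss = 12/K_v = 12/(625/4104) = 78.7968.

78.7968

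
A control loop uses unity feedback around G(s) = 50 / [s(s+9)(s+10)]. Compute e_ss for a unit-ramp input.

1.8

G(s) has one factor of s in the denominator, so the system is type 1.
K_v = lim_{s→0} s·G(s) = 50 / (9·10) = 5/9.
e_ss = 1/K_v = 1/(5/9) = 1.8.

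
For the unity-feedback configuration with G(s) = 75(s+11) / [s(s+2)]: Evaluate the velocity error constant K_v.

System type = 1 (one pole at s=0).
K_v = lim_{s→0} s·G(s) = 75·11 / (2) = 412.5.

412.5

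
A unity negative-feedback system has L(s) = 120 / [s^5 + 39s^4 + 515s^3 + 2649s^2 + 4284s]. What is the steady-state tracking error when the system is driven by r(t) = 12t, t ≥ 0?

The denominator has no term below 4284s — 1 pole at s=0, type 1.
K_v = lim_{s→0} s·L(s) = 120 / 4284 = 10/357.
e_ss = 12/K_v = 12/(10/357) = 428.4.

428.4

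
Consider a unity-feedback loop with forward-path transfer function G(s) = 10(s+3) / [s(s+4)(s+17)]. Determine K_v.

15/34

System type = 1 (one pole at s=0).
K_v = lim_{s→0} s·G(s) = 10·3 / (4·17) = 15/34.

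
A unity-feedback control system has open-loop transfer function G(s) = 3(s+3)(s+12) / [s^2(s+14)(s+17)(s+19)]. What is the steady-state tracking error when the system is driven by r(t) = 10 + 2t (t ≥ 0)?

G(s) has two factors of s in the denominator, so the system is type 2. Treating each term separately:
  • 10: tracked with zero error.
  • 2t: tracked with zero error.
Total e_ss = 0.

0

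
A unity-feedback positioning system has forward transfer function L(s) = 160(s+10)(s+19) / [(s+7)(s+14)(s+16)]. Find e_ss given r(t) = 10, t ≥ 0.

No free integrators in L(s): this is a type 0 system.
K_p = lim_{s→0} L(s) = 160·10·19 / (7·14·16) = 950/49.
e_ss = 10/(1 + K_p) = 10/(999/49) = 490/999.

490/999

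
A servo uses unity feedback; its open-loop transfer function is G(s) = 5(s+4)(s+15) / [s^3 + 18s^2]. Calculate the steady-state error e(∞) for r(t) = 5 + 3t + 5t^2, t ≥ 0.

Lowest-order denominator term is 18s^2, so the open loop has 2 poles at the origin → type 2 system. Taking each input component in turn:
  • 5: tracked with zero error.
  • 3t: tracked with zero error.
  • 5t^2: e_ss = 10/K_a with K_a=50/3 → 0.6.
Total e_ss = 0.6.

0.6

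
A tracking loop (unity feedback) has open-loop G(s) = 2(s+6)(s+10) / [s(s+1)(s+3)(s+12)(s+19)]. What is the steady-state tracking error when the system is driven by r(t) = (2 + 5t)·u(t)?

28.5

The open loop has one pole at the origin → type 1 system. Treating each term separately:
  • 2: tracked with zero error.
  • 5t: e_ss = 5/K_v with K_v=10/57 → 28.5.
Total e_ss = 28.5.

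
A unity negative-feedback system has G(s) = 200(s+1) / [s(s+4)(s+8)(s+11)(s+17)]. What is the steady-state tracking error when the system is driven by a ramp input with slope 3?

The open loop has one pole at the origin → type 1 system.
K_v = lim_{s→0} s·G(s) = 200·1 / (4·8·11·17) = 25/748.
e_ss = 3/K_v = 3/(25/748) = 89.76.

89.76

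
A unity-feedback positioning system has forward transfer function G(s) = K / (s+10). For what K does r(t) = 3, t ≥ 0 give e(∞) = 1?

The open loop has no poles at the origin → type 0 system.
K_p = lim_{s→0} G(s) = K / (10) = 0.1·K.
e_ss = 3/(1 + K_p) = 1 ⇒ 1 + 0.1·K = 3 ⇒ K = 20.

20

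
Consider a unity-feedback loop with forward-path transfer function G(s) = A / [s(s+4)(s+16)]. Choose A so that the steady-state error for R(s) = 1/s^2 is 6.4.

System type = 1 (one pole at s=0).
K_v = lim_{s→0} s·G(s) = A / (4·16) = (1/64)·A.
e_ss = 1/K_v = 6.4 ⇒ K_v = 5/32 ⇒ A = (5/32)/(1/64) = 10.

10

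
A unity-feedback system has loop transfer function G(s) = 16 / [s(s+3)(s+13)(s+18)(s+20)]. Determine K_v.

G(s) has one factor of s in the denominator, so the system is type 1.
K_v = lim_{s→0} s·G(s) = 16 / (3·13·18·20) = 2/1755.

2/1755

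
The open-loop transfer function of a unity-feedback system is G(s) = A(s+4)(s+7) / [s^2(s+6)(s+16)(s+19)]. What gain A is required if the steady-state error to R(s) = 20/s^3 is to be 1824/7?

5

System type = 2 (two poles at s=0).
K_a = lim_{s→0} s^2·G(s) = A·4·7 / (6·16·19) = (7/456)·A.
e_ss = 20/K_a = 1824/7 ⇒ K_a = 35/456 ⇒ A = (35/456)/(7/456) = 5.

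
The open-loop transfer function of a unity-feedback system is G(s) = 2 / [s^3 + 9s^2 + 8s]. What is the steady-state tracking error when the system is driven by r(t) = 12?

0

Lowest-order denominator term is 8s, so the open loop has 1 pole at the origin → type 1 system.
K_p = ∞ for a type-1 system; e_ss to a step is zero.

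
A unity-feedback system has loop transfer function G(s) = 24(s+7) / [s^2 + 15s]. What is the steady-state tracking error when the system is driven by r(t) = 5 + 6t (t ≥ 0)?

15/28

The denominator has no term below 15s — 1 pole at s=0, type 1. Treating each term separately:
  • 5: tracked with zero error.
  • 6t: e_ss = 6/K_v with K_v=11.2 → 15/28.
Total e_ss = 15/28.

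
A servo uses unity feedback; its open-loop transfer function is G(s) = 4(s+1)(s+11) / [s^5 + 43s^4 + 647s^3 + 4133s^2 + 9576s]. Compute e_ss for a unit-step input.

0

Lowest-order denominator term is 9576s, so the open loop has 1 pole at the origin → type 1 system.
A type-1 system has K_p = ∞, so it tracks a step input with zero steady-state error.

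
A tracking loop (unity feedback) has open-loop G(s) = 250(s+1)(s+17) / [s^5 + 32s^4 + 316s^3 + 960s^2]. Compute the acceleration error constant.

The denominator has no term below 960s^2 — 2 poles at s=0, type 2.
K_a = lim_{s→0} s^2·G(s) = 250·1·17 / 960 = 425/96.

425/96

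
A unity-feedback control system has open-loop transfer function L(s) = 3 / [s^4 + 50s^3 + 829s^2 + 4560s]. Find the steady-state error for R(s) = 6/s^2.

9120

The denominator has no term below 4560s — 1 pole at s=0, type 1.
K_v = lim_{s→0} s·L(s) = 3 / 4560 = 1/1520.
e_ss = 6/K_v = 6/(1/1520) = 9120.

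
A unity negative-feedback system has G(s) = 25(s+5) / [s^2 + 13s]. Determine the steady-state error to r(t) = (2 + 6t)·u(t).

0.624

Lowest-order denominator term is 13s, so the open loop has 1 pole at the origin → type 1 system. Treating each term separately:
  • 2: tracked with zero error.
  • 6t: e_ss = 6/K_v with K_v=125/13 → 0.624.
Total e_ss = 0.624.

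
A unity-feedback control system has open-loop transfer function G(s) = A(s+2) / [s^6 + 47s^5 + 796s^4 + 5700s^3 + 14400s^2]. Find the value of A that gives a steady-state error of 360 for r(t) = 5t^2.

200

Factoring s^2 from the denominator leaves a polynomial with constant term 14400, so the system is type 2.
K_a = lim_{s→0} s^2·G(s) = A·2 / 14400 = (1/7200)·A.
e_ss = 10/K_a = 360 ⇒ K_a = 1/36 ⇒ A = (1/36)/(1/7200) = 200.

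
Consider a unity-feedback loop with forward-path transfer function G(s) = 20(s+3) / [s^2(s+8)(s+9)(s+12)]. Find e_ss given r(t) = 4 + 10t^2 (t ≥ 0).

288

G(s) has two factors of s in the denominator, so the system is type 2. Treating each term separately:
  • 4: tracked with zero error.
  • 10t^2: e_ss = 20/K_a with K_a=5/72 → 288.
Total e_ss = 288.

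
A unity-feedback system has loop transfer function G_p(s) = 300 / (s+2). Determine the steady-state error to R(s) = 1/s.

No free integrators in G_p(s): this is a type 0 system.
K_p = lim_{s→0} G_p(s) = 300 / (2) = 150.
e_ss = 1/(1 + K_p) = 1/151.

1/151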